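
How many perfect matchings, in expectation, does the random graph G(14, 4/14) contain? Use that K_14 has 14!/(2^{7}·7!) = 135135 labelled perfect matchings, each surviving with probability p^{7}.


K_14 has 14!/(2^{7}·7!) = 135135 labelled perfect matchings.
For each such perfect matching H, let X_H = 1 if all 7 edges of H are present in G. Then P[X_H = 1] = p^{7} = (2/7)^{7} = 128/823543.
Summing the indicators: E[X] = Σ_H E[X_H] = 135135 · p^{7} = 135135 · 128/823543 = 2471040/117649.
Numerically: E[X] ≈ 21.

E[X] = 135135 · (2/7)^{7} = 2471040/117649 ≈ 21.


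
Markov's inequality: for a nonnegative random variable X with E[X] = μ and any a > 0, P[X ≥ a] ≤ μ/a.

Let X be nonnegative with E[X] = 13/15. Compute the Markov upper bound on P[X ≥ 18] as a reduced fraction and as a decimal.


μ = E[X] = 13/15, a = 18.
Markov: P[X ≥ 18] ≤ μ/a = (13/15)/18 = 13/270.
Numerically: ≈ 0.048.
(Since a = 18 > μ = 0.867, the bound 13/270 is < 1 and informative.)

P[X ≥ 18] ≤ 13/270 ≈ 0.048.


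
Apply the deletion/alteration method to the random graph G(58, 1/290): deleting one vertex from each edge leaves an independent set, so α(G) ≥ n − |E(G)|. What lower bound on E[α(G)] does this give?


E[|E(G)|] = C(58, 2)·p = 1653 · (1/290) = 57/10.
E[α(G)] ≥ n − E[|E(G)|] = 58 − 57/10 = 523/10.
Numerically: ≈ 52.300000.
(This is only a lower bound; the true E[α(G)] may be larger.)

E[α(G)] ≥ 523/10 ≈ 52.300000.


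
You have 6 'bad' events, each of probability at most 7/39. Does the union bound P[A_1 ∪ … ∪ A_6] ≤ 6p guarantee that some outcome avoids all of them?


Union bound: P[∪_{i=1}^{6} A_i] ≤ Σ_i P[A_i] ≤ 6·p = 6·(7/39) = 14/13.
Numerically: 14/13 ≈ 1.0769.
Is 14/13 < 1? NO.
Since the bound 14/13 is ≥ 1, the union bound is uninformative here; it does NOT by itself certify existence.

6·p = 14/13 ≈ 1.0769; existence NOT certified by the union bound.


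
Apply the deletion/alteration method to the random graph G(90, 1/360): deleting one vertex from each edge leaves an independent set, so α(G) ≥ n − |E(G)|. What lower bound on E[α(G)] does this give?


E[|E(G)|] = C(90, 2)·p = 4005 · (1/360) = 89/8.
E[α(G)] ≥ n − E[|E(G)|] = 90 − 89/8 = 631/8.
Numerically: ≈ 78.875.
(This is only a lower bound; the true E[α(G)] may be larger.)

E[α(G)] ≥ 631/8 ≈ 78.875.


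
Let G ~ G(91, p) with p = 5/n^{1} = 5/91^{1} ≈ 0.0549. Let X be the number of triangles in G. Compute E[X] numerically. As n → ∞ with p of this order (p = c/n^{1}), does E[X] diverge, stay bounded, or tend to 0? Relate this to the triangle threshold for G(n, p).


Number of potential triangles: C(91, 3) = 121485.
Each occurs with probability p³ ≈ (0.0549)³ ≈ 1.65877e-04.
By linearity: E[X] = C(91, 3)·p³ ≈ 121485 · 1.65877e-04 ≈ 20.152.
Here α = 1, so p = 5/n is exactly at the triangle threshold p ~ 1/n. Asymptotically E[X] → c³/6 = 5³/6 = 125/6 ≈ 20.833, a bounded constant. In this regime the triangle count is asymptotically Poisson(c³/6).

E[X] ≈ 20.152; in regime p = Θ(1/n^{1}) E[X] stays bounded (at the triangle threshold p ~ 1/n).


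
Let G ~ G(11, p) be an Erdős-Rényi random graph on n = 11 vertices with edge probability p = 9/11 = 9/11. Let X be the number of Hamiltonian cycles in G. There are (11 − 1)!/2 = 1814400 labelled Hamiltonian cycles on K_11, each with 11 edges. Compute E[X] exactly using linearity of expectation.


K_11 has (11 − 1)!/2 = 1814400 labelled Hamiltonian cycles.
For each such Hamiltonian cycle H, let X_H = 1 if all 11 edges of H are present in G. Then P[X_H = 1] = p^{11} = (9/11)^{11} = 31381059609/285311670611.
Summing the indicators: E[X] = Σ_H E[X_H] = 1814400 · p^{11} = 1814400 · 31381059609/285311670611 = 56937794554569600/285311670611.
Numerically: E[X] ≈ 1.9956e+05.

E[X] = 1814400 · (9/11)^{11} = 56937794554569600/285311670611 ≈ 1.9956e+05.


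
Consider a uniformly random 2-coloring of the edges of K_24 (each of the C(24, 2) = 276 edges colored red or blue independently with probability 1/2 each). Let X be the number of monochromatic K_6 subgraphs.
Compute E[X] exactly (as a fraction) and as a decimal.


Let X = Σ_S X_S over the C(24, 6) = 134596 subsets S of size 6, where X_S = 1 if the K_6 on S is monochromatic.
For a fixed S, the K_6 on S has C(6, 2) = 15 edges. P[all 15 edges red] = (1/2)^15, and likewise for blue, so P[monochromatic] = 2·(1/2)^15 = 2^{1 − 15} = 1/16384.
Summing: E[X] = C(24, 6) · 2^{1 − 15} = 134596 · 1/16384 = 33649/4096.
Numerically: E[X] ≈ 8.2151.

E[X] = C(24,6)·2^(1−C(6,2)) = 33649/4096 ≈ 8.2151.


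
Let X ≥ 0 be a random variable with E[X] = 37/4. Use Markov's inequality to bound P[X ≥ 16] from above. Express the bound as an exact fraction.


μ = E[X] = 37/4, a = 16.
Markov: P[X ≥ 16] ≤ μ/a = (37/4)/16 = 37/64.
Numerically: ≈ 0.578125.
(Since a = 16 > μ = 9.250000, the bound 37/64 is < 1 and informative.)

P[X ≥ 16] ≤ 37/64 ≈ 0.578125.


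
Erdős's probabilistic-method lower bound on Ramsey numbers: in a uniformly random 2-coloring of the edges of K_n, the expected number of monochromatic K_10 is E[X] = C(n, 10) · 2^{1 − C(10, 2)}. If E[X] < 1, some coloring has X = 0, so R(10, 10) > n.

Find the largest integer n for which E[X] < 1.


We need C(n, 10) · 2^{1 − 45} < 1, i.e. C(n, 10) < 2^{45 − 1} = 17592186044416.
Check values of n near the boundary:
  n = 95: C(95, 10) = 10104934117421; 10104934117421 < 17592186044416? YES
  n = 96: C(96, 10) = 11279926456656; 11279926456656 < 17592186044416? YES
  n = 97: C(97, 10) = 12576469727536; 12576469727536 < 17592186044416? YES
  n = 98: C(98, 10) = 14005614014756; 14005614014756 < 17592186044416? YES
  n = 99: C(99, 10) = 15579278510796; 15579278510796 < 17592186044416? YES
  n = 100: C(100, 10) = 17310309456440; 17310309456440 < 17592186044416? YES
  n = 101: C(101, 10) = 19212541264840; 19212541264840 < 17592186044416? NO
  n = 102: C(102, 10) = 21300860967540; 21300860967540 < 17592186044416? NO
  n = 103: C(103, 10) = 23591276125340; 23591276125340 < 17592186044416? NO
The largest n with C(n, 10) < 17592186044416 is n = 100 (where E[X] = 2163788682055/2199023255552 ≈ 0.984). Hence R(10, 10) > 100, i.e. R(10, 10) ≥ 101.

Largest n = 100; hence R(10, 10) > 100.


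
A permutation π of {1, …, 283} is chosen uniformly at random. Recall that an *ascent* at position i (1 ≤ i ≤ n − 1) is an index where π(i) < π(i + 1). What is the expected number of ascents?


Write X = Σ X_I over i = 1, …, 282, with X_I the indicator of one ascent.
There are 282 indicators.
For each fixed i, the pair (π(i), π(i+1)) is a uniformly random ordered pair of distinct values from {1, …, 283}; by symmetry P[π(i) < π(i+1)] = 1/2.
By linearity: E[X] = 282 · (1/2) = (283 − 1) · (1/2) = 141 ≈ 141.0000.

E[X] = 141 = 141.0000.


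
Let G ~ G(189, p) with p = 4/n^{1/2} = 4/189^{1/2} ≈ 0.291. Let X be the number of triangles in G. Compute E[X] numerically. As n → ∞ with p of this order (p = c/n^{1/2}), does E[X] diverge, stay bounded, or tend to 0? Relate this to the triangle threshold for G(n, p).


Number of potential triangles: C(189, 3) = 1107414.
Each occurs with probability p³ ≈ (0.291)³ ≈ 2.463130e-02.
By linearity: E[X] = C(189, 3)·p³ ≈ 1107414 · 2.463130e-02 ≈ 27277.0423.
Since α = 1/2 < 1, p = c/n^{1/2} ≫ 1/n is above the triangle threshold p ~ 1/n. Asymptotically E[X] ~ (c³/6)·n^{3(1−α)} = (4³/6)·n^{1.5} → ∞; triangles are abundant w.h.p.

E[X] ≈ 27277.0423; in regime p = Θ(1/n^{1/2}) E[X] diverges (above the triangle threshold p ~ 1/n).


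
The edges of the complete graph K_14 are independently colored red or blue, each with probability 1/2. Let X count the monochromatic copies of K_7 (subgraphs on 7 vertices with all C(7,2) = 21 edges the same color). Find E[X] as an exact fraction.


Let X = Σ_S X_S over the C(14, 7) = 3432 subsets S of size 7, where X_S = 1 if the K_7 on S is monochromatic.
For a fixed S, the K_7 on S has C(7, 2) = 21 edges. P[all 21 edges red] = (1/2)^21, and likewise for blue, so P[monochromatic] = 2·(1/2)^21 = 2^{1 − 21} = 1/1048576.
Summing: E[X] = C(14, 7) · 2^{1 − 21} = 3432 · 1/1048576 = 429/131072.
Numerically: E[X] ≈ 0.003.

E[X] = C(14,7)·2^(1−C(7,2)) = 429/131072 ≈ 0.003.


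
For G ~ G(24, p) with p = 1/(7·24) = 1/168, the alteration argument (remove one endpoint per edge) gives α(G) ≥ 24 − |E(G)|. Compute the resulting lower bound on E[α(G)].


E[|E(G)|] = C(24, 2)·p = 276 · (1/168) = 23/14.
E[α(G)] ≥ n − E[|E(G)|] = 24 − 23/14 = 313/14.
Numerically: ≈ 22.357.
(This is only a lower bound; the true E[α(G)] may be larger.)

E[α(G)] ≥ 313/14 ≈ 22.357.


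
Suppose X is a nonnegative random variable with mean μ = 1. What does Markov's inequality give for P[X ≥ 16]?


μ = E[X] = 1, a = 16.
Markov: P[X ≥ 16] ≤ μ/a = (1)/16 = 1/16.
Numerically: ≈ 0.06250.
(Since a = 16 > μ = 1.00000, the bound 1/16 is < 1 and informative.)

P[X ≥ 16] ≤ 1/16 ≈ 0.06250.


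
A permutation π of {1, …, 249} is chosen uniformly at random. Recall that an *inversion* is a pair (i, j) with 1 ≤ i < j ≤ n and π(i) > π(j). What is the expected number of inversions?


Write X = Σ X_I over the C(249, 2) = 30876 pairs i < j, with X_I the indicator of one inversion.
There are 30876 indicators.
For each fixed pair i < j, the values π(i) and π(j) are two distinct elements of {1, …, 249} in uniformly random order; by symmetry P[π(i) > π(j)] = 1/2.
By linearity: E[X] = 30876 · (1/2) = C(249, 2) · (1/2) = 30876/2 = 15438 ≈ 15438.000000.

E[X] = 15438 = 15438.000000.


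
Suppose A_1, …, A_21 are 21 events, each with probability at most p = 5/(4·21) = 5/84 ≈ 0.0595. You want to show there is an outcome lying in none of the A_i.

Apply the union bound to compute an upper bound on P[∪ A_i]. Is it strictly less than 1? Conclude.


Union bound: P[∪_{i=1}^{21} A_i] ≤ Σ_i P[A_i] ≤ 21·p = 21·(5/84) = 5/4.
Numerically: 5/4 ≈ 1.2500.
Is 5/4 < 1? NO.
Since the bound 5/4 is ≥ 1, the union bound is uninformative here; it does NOT by itself certify existence.

21·p = 5/4 ≈ 1.2500; existence NOT certified by the union bound.


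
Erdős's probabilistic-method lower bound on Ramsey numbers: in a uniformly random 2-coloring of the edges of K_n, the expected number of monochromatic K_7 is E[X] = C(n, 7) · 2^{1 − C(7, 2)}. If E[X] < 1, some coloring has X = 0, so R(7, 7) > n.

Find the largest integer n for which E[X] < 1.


We need C(n, 7) · 2^{1 − 21} < 1, i.e. C(n, 7) < 2^{21 − 1} = 1048576.
Check values of n near the boundary:
  n = 26: C(26, 7) = 657800; 657800 < 1048576? YES
  n = 27: C(27, 7) = 888030; 888030 < 1048576? YES
  n = 28: C(28, 7) = 1184040; 1184040 < 1048576? NO
The largest n with C(n, 7) < 1048576 is n = 27 (where E[X] = 444015/524288 ≈ 0.847). Hence R(7, 7) > 27, i.e. R(7, 7) ≥ 28.

Largest n = 27; hence R(7, 7) > 27.


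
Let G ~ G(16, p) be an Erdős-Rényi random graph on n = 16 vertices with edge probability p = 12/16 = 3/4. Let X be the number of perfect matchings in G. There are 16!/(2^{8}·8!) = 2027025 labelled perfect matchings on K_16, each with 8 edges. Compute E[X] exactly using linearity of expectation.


K_16 has 16!/(2^{8}·8!) = 2027025 labelled perfect matchings.
For each such perfect matching H, let X_H = 1 if all 8 edges of H are present in G. Then P[X_H = 1] = p^{8} = (3/4)^{8} = 6561/65536.
Summing the indicators: E[X] = Σ_H E[X_H] = 2027025 · p^{8} = 2027025 · 6561/65536 = 13299311025/65536.
Numerically: E[X] ≈ 202931.

E[X] = 2027025 · (3/4)^{8} = 13299311025/65536 ≈ 202931.


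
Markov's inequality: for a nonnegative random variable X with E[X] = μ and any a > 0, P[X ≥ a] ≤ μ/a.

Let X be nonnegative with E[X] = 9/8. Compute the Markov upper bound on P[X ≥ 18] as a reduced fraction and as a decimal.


μ = E[X] = 9/8, a = 18.
Markov: P[X ≥ 18] ≤ μ/a = (9/8)/18 = 1/16.
Numerically: ≈ 0.062500.
(Since a = 18 > μ = 1.125000, the bound 1/16 is < 1 and informative.)

P[X ≥ 18] ≤ 1/16 ≈ 0.062500.


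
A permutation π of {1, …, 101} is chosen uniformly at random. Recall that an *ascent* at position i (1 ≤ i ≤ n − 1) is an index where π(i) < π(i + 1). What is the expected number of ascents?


Write X = Σ X_I over i = 1, …, 100, with X_I the indicator of one ascent.
There are 100 indicators.
For each fixed i, the pair (π(i), π(i+1)) is a uniformly random ordered pair of distinct values from {1, …, 101}; by symmetry P[π(i) < π(i+1)] = 1/2.
By linearity: E[X] = 100 · (1/2) = (101 − 1) · (1/2) = 50 ≈ 50.000000.

E[X] = 50 = 50.000000.


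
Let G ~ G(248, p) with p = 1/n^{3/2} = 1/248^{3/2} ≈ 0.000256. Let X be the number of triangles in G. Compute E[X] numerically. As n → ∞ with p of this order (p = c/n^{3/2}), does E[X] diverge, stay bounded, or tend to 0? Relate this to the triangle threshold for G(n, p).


Number of potential triangles: C(248, 3) = 2511496.
Each occurs with probability p³ ≈ (0.000256)³ ≈ 1.67868e-11.
By linearity: E[X] = C(248, 3)·p³ ≈ 2511496 · 1.67868e-11 ≈ 0.000.
Since α = 3/2 > 1, p = c/n^{3/2} = o(1/n) is below the triangle threshold p ~ 1/n. Asymptotically E[X] ~ (c³/6)·n^{3(1−α)} = (1³/6)·n^{-1.5} → 0, so by Markov's inequality G has no triangles w.h.p.

E[X] ≈ 0.000; in regime p = Θ(1/n^{3/2}) E[X] tends to 0 (below the triangle threshold p ~ 1/n).


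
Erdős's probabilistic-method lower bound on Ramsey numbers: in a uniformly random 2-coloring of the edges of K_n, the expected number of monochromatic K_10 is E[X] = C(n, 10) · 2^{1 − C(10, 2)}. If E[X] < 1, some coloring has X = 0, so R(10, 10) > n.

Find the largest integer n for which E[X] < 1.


We need C(n, 10) · 2^{1 − 45} < 1, i.e. C(n, 10) < 2^{45 − 1} = 17592186044416.
Check values of n near the boundary:
  n = 95: C(95, 10) = 10104934117421; 10104934117421 < 17592186044416? YES
  n = 96: C(96, 10) = 11279926456656; 11279926456656 < 17592186044416? YES
  n = 97: C(97, 10) = 12576469727536; 12576469727536 < 17592186044416? YES
  n = 98: C(98, 10) = 14005614014756; 14005614014756 < 17592186044416? YES
  n = 99: C(99, 10) = 15579278510796; 15579278510796 < 17592186044416? YES
  n = 100: C(100, 10) = 17310309456440; 17310309456440 < 17592186044416? YES
  n = 101: C(101, 10) = 19212541264840; 19212541264840 < 17592186044416? NO
  n = 102: C(102, 10) = 21300860967540; 21300860967540 < 17592186044416? NO
The largest n with C(n, 10) < 17592186044416 is n = 100 (where E[X] = 2163788682055/2199023255552 ≈ 0.98398). Hence R(10, 10) > 100, i.e. R(10, 10) ≥ 101.

Largest n = 100; hence R(10, 10) > 100.


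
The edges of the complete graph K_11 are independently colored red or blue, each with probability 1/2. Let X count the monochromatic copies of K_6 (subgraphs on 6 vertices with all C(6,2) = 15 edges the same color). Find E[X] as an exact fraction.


Let X = Σ_S X_S over the C(11, 6) = 462 subsets S of size 6, where X_S = 1 if the K_6 on S is monochromatic.
For a fixed S, the K_6 on S has C(6, 2) = 15 edges. P[all 15 edges red] = (1/2)^15, and likewise for blue, so P[monochromatic] = 2·(1/2)^15 = 2^{1 − 15} = 1/16384.
By linearity: E[X] = C(11, 6) · 2^{1 − 15} = 462 · 1/16384 = 231/8192.
Numerically: E[X] ≈ 0.028198.

E[X] = C(11,6)·2^(1−C(6,2)) = 231/8192 ≈ 0.028198.


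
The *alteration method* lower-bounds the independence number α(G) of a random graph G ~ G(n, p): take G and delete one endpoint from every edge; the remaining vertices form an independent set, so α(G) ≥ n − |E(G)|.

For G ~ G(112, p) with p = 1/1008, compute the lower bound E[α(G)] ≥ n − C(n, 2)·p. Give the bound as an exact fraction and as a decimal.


E[|E(G)|] = C(112, 2)·p = 6216 · (1/1008) = 37/6.
E[α(G)] ≥ n − E[|E(G)|] = 112 − 37/6 = 635/6.
Numerically: ≈ 105.833.
(This is only a lower bound; the true E[α(G)] may be larger.)

E[α(G)] ≥ 635/6 ≈ 105.833.


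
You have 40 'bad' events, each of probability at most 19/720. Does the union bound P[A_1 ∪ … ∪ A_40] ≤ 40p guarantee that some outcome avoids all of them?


Union bound: P[∪_{i=1}^{40} A_i] ≤ Σ_i P[A_i] ≤ 40·p = 40·(19/720) = 19/18.
Numerically: 19/18 ≈ 1.055556.
Is 19/18 < 1? NO.
Since the bound 19/18 is ≥ 1, the union bound is uninformative here; it does NOT by itself certify existence.

40·p = 19/18 ≈ 1.055556; existence NOT certified by the union bound.


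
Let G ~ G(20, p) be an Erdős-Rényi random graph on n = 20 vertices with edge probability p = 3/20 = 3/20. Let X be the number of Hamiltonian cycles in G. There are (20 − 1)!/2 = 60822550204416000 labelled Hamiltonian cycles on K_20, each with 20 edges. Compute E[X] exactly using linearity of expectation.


K_20 has (20 − 1)!/2 = 60822550204416000 labelled Hamiltonian cycles.
For each such Hamiltonian cycle H, let X_H = 1 if all 20 edges of H are present in G. Then P[X_H = 1] = p^{20} = (3/20)^{20} = 3486784401/104857600000000000000000000.
By linearity of expectation: E[X] = Σ_H E[X_H] = 60822550204416000 · p^{20} = 60822550204416000 · 3486784401/104857600000000000000000000 = 51776152168407487821/25600000000000000000.
Numerically: E[X] ≈ 2.023.

E[X] = 60822550204416000 · (3/20)^{20} = 51776152168407487821/25600000000000000000 ≈ 2.023.


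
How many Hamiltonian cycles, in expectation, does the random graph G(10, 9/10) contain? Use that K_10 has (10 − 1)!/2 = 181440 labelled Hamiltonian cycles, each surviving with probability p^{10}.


K_10 has (10 − 1)!/2 = 181440 labelled Hamiltonian cycles.
For each such Hamiltonian cycle H, let X_H = 1 if all 10 edges of H are present in G. Then P[X_H = 1] = p^{10} = (9/10)^{10} = 3486784401/10000000000.
By linearity: E[X] = Σ_H E[X_H] = 181440 · p^{10} = 181440 · 3486784401/10000000000 = 1977006755367/31250000.
Numerically: E[X] ≈ 63264.

E[X] = 181440 · (9/10)^{10} = 1977006755367/31250000 ≈ 63264.


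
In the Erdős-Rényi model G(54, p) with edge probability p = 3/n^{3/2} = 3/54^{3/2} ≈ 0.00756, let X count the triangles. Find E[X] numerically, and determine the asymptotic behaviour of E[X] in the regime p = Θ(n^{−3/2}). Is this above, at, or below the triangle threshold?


Number of potential triangles: C(54, 3) = 24804.
Each occurs with probability p³ ≈ (0.00756)³ ≈ 4.321075e-07.
By linearity: E[X] = C(54, 3)·p³ ≈ 24804 · 4.321075e-07 ≈ 0.0107.
Since α = 3/2 > 1, p = c/n^{3/2} = o(1/n) is below the triangle threshold p ~ 1/n. Asymptotically E[X] ~ (c³/6)·n^{3(1−α)} = (3³/6)·n^{-1.5} → 0, so by Markov's inequality G has no triangles w.h.p.

E[X] ≈ 0.0107; in regime p = Θ(1/n^{3/2}) E[X] tends to 0 (below the triangle threshold p ~ 1/n).


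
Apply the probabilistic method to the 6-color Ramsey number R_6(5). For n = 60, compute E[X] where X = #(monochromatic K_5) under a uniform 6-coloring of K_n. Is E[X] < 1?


E[X] = C(60, 5) · 6^{1 − 10} = 5461512 · 6^{−9} = 5461512/10077696.
As a reduced fraction: E[X] = 227563/419904 ≈ 0.54194.
Is E[X] < 1? YES.
Since E[X] < 1, there exists a 6-coloring of K_{60} with no monochromatic K_5; hence R_6(5) > 60.

E[X] = 227563/419904 ≈ 0.54194; E[X] < 1, so R_6(5) > 60.


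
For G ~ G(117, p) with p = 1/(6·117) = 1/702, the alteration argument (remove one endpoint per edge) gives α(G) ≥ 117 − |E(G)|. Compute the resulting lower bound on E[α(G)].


E[|E(G)|] = C(117, 2)·p = 6786 · (1/702) = 29/3.
E[α(G)] ≥ n − E[|E(G)|] = 117 − 29/3 = 322/3.
Numerically: ≈ 107.3333.
(This is only a lower bound; the true E[α(G)] may be larger.)

E[α(G)] ≥ 322/3 ≈ 107.3333.


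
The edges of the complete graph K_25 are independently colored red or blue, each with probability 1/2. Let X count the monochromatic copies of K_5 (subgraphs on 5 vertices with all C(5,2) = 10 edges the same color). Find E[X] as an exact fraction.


Let X = Σ_S X_S over the C(25, 5) = 53130 subsets S of size 5, where X_S = 1 if the K_5 on S is monochromatic.
For a fixed S, the K_5 on S has C(5, 2) = 10 edges. P[all 10 edges red] = (1/2)^10, and likewise for blue, so P[monochromatic] = 2·(1/2)^10 = 2^{1 − 10} = 1/512.
By linearity: E[X] = C(25, 5) · 2^{1 − 10} = 53130 · 1/512 = 26565/256.
Numerically: E[X] ≈ 103.770.

E[X] = C(25,5)·2^(1−C(5,2)) = 26565/256 ≈ 103.770.


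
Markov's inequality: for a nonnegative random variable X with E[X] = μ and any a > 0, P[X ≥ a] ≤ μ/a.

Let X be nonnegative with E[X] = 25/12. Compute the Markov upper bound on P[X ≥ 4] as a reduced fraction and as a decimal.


μ = E[X] = 25/12, a = 4.
Markov: P[X ≥ 4] ≤ μ/a = (25/12)/4 = 25/48.
Numerically: ≈ 0.5208.
(Since a = 4 > μ = 2.0833, the bound 25/48 is < 1 and informative.)

P[X ≥ 4] ≤ 25/48 ≈ 0.5208.


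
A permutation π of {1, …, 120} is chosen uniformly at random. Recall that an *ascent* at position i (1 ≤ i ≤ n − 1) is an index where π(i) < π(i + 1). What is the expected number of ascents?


Write X = Σ X_I over i = 1, …, 119, with X_I the indicator of one ascent.
There are 119 indicators.
For each fixed i, the pair (π(i), π(i+1)) is a uniformly random ordered pair of distinct values from {1, …, 120}; by symmetry P[π(i) < π(i+1)] = 1/2.
By linearity: E[X] = 119 · (1/2) = (120 − 1) · (1/2) = 119/2 ≈ 59.50000.

E[X] = 119/2 = 59.50000.


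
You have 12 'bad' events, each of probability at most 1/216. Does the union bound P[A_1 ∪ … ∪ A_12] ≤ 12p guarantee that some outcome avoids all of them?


Union bound: P[∪_{i=1}^{12} A_i] ≤ Σ_i P[A_i] ≤ 12·p = 12·(1/216) = 1/18.
Numerically: 1/18 ≈ 0.05556.
Is 1/18 < 1? YES.
Since P[∪ A_i] ≤ 1/18 < 1, the complement has P[∩ A_i^c] ≥ 1 − 1/18 = 17/18 > 0, so some outcome avoids every A_i.

12·p = 1/18 ≈ 0.05556; existence CERTIFIED by the union bound.


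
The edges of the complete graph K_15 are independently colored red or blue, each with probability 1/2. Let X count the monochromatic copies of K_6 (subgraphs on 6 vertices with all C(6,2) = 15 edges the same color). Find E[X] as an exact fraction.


Let X = Σ_S X_S over the C(15, 6) = 5005 subsets S of size 6, where X_S = 1 if the K_6 on S is monochromatic.
For a fixed S, the K_6 on S has C(6, 2) = 15 edges. P[all 15 edges red] = (1/2)^15, and likewise for blue, so P[monochromatic] = 2·(1/2)^15 = 2^{1 − 15} = 1/16384.
Summing: E[X] = C(15, 6) · 2^{1 − 15} = 5005 · 1/16384 = 5005/16384.
Numerically: E[X] ≈ 0.30548.

E[X] = C(15,6)·2^(1−C(6,2)) = 5005/16384 ≈ 0.30548.


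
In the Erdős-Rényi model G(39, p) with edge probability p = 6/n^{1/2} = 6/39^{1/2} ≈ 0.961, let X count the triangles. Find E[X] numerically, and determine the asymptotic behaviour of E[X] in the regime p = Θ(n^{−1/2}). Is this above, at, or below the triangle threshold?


Number of potential triangles: C(39, 3) = 9139.
Each occurs with probability p³ ≈ (0.961)³ ≈ 8.86864e-01.
By linearity: E[X] = C(39, 3)·p³ ≈ 9139 · 8.86864e-01 ≈ 8105.047.
Since α = 1/2 < 1, p = c/n^{1/2} ≫ 1/n is above the triangle threshold p ~ 1/n. Asymptotically E[X] ~ (c³/6)·n^{3(1−α)} = (6³/6)·n^{1.5} → ∞; triangles are abundant w.h.p.

E[X] ≈ 8105.047; in regime p = Θ(1/n^{1/2}) E[X] diverges (above the triangle threshold p ~ 1/n).


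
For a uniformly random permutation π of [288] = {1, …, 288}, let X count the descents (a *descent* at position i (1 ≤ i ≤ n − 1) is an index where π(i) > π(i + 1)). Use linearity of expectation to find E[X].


Write X = Σ X_I over i = 1, …, 287, with X_I the indicator of one descent.
There are 287 indicators.
For each fixed i, the pair (π(i), π(i+1)) is a uniformly random ordered pair of distinct values from {1, …, 288}; by symmetry P[π(i) > π(i+1)] = 1/2.
By linearity: E[X] = 287 · (1/2) = (288 − 1) · (1/2) = 287/2 ≈ 143.5000.

E[X] = 287/2 = 143.5000.


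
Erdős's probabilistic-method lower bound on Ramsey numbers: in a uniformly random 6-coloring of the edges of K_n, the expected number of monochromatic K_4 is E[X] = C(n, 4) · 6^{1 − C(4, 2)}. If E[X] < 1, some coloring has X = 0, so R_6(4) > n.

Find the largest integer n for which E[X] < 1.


We need C(n, 4) · 6^{1 − 6} < 1, i.e. C(n, 4) < 6^{6 − 1} = 7776.
Check values of n near the boundary:
  n = 16: C(16, 4) = 1820; 1820 < 7776? YES
  n = 17: C(17, 4) = 2380; 2380 < 7776? YES
  n = 18: C(18, 4) = 3060; 3060 < 7776? YES
  n = 19: C(19, 4) = 3876; 3876 < 7776? YES
  n = 20: C(20, 4) = 4845; 4845 < 7776? YES
  n = 21: C(21, 4) = 5985; 5985 < 7776? YES
  n = 22: C(22, 4) = 7315; 7315 < 7776? YES
  n = 23: C(23, 4) = 8855; 8855 < 7776? NO
  n = 24: C(24, 4) = 10626; 10626 < 7776? NO
  n = 25: C(25, 4) = 12650; 12650 < 7776? NO
The largest n with C(n, 4) < 7776 is n = 22 (where E[X] = 7315/7776 ≈ 0.941). Hence R_6(4) > 22, i.e. R_6(4) ≥ 23.

Largest n = 22; hence R_6(4) > 22.


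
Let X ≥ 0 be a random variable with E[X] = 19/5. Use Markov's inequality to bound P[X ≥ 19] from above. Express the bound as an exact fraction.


μ = E[X] = 19/5, a = 19.
Markov: P[X ≥ 19] ≤ μ/a = (19/5)/19 = 1/5.
Numerically: ≈ 0.200.
(Since a = 19 > μ = 3.800, the bound 1/5 is < 1 and informative.)

P[X ≥ 19] ≤ 1/5 ≈ 0.200.


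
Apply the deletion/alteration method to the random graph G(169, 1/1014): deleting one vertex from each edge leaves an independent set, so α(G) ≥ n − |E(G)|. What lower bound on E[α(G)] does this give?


E[|E(G)|] = C(169, 2)·p = 14196 · (1/1014) = 14.
E[α(G)] ≥ n − E[|E(G)|] = 169 − 14 = 155.
Numerically: ≈ 155.000000.
(This is only a lower bound; the true E[α(G)] may be larger.)

E[α(G)] ≥ 155 ≈ 155.000000.


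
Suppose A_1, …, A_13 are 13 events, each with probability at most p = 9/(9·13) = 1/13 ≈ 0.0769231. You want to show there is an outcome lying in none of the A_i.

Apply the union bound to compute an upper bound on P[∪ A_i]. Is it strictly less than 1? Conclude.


Union bound: P[∪_{i=1}^{13} A_i] ≤ Σ_i P[A_i] ≤ 13·p = 13·(1/13) = 1.
Numerically: 1 ≈ 1.0000000.
Is 1 < 1? NO.
Since the bound 1 is ≥ 1, the union bound is uninformative here; it does NOT by itself certify existence.

13·p = 1 ≈ 1.0000000; existence NOT certified by the union bound.


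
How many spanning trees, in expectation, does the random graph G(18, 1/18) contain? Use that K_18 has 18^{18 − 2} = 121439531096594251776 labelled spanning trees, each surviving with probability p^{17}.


K_18 has 18^{18 − 2} = 121439531096594251776 labelled spanning trees.
For each such spanning tree H, let X_H = 1 if all 17 edges of H are present in G. Then P[X_H = 1] = p^{17} = (1/18)^{17} = 1/2185911559738696531968.
Summing the indicators: E[X] = Σ_H E[X_H] = 121439531096594251776 · p^{17} = 121439531096594251776 · 1/2185911559738696531968 = 1/18.
Numerically: E[X] ≈ 0.055556.

E[X] = 121439531096594251776 · (1/18)^{17} = 1/18 ≈ 0.055556.


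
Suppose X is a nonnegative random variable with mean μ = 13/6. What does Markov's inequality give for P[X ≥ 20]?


μ = E[X] = 13/6, a = 20.
Markov: P[X ≥ 20] ≤ μ/a = (13/6)/20 = 13/120.
Numerically: ≈ 0.10833.
(Since a = 20 > μ = 2.16667, the bound 13/120 is < 1 and informative.)

P[X ≥ 20] ≤ 13/120 ≈ 0.10833.


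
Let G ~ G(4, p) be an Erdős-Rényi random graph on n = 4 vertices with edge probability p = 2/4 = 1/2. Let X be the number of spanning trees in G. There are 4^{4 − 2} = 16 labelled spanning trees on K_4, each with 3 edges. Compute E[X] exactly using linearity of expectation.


K_4 has 4^{4 − 2} = 16 labelled spanning trees.
For each such spanning tree H, let X_H = 1 if all 3 edges of H are present in G. Then P[X_H = 1] = p^{3} = (1/2)^{3} = 1/8.
By linearity: E[X] = Σ_H E[X_H] = 16 · p^{3} = 16 · 1/8 = 2.
Numerically: E[X] ≈ 2.

E[X] = 16 · (1/2)^{3} = 2 ≈ 2.


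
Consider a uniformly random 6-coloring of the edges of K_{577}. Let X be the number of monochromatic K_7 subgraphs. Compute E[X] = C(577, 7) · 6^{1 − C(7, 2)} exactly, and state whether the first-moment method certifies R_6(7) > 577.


E[X] = C(577, 7) · 6^{1 − 21} = 4073186129881440 · 6^{−20} = 4073186129881440/3656158440062976.
As a reduced fraction: E[X] = 42429022186265/38084983750656 ≈ 1.11406.
Is E[X] < 1? NO.
Since E[X] ≥ 1, the first-moment bound is inconclusive at n = 577; it does NOT by itself certify R_6(7) > 577.

E[X] = 42429022186265/38084983750656 ≈ 1.11406; E[X] ≥ 1; first-moment method inconclusive here.


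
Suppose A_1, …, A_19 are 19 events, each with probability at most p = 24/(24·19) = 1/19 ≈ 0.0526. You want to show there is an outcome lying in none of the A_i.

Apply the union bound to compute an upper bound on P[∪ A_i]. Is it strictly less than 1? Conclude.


Union bound: P[∪_{i=1}^{19} A_i] ≤ Σ_i P[A_i] ≤ 19·p = 19·(1/19) = 1.
Numerically: 1 ≈ 1.0000.
Is 1 < 1? NO.
Since the bound 1 is ≥ 1, the union bound is uninformative here; it does NOT by itself certify existence.

19·p = 1 ≈ 1.0000; existence NOT certified by the union bound.


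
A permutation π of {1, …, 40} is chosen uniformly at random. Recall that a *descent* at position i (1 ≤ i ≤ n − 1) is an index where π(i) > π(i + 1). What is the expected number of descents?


Write X = Σ X_I over i = 1, …, 39, with X_I the indicator of one descent.
There are 39 indicators.
For each fixed i, the pair (π(i), π(i+1)) is a uniformly random ordered pair of distinct values from {1, …, 40}; by symmetry P[π(i) > π(i+1)] = 1/2.
By linearity: E[X] = 39 · (1/2) = (40 − 1) · (1/2) = 39/2 ≈ 19.5000.

E[X] = 39/2 = 19.5000.


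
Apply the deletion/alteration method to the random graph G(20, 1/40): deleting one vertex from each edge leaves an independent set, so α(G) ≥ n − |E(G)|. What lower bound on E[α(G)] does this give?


E[|E(G)|] = C(20, 2)·p = 190 · (1/40) = 19/4.
E[α(G)] ≥ n − E[|E(G)|] = 20 − 19/4 = 61/4.
Numerically: ≈ 15.250.
(This is only a lower bound; the true E[α(G)] may be larger.)

E[α(G)] ≥ 61/4 ≈ 15.250.


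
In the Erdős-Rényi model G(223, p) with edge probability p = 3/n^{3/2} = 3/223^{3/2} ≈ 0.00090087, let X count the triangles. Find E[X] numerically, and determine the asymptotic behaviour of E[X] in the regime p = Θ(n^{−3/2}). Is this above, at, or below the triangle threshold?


Number of potential triangles: C(223, 3) = 1823471.
Each occurs with probability p³ ≈ (0.00090087)³ ≈ 7.3112541e-10.
By linearity: E[X] = C(223, 3)·p³ ≈ 1823471 · 7.3112541e-10 ≈ 0.00133.
Since α = 3/2 > 1, p = c/n^{3/2} = o(1/n) is below the triangle threshold p ~ 1/n. Asymptotically E[X] ~ (c³/6)·n^{3(1−α)} = (3³/6)·n^{-1.5} → 0, so by Markov's inequality G has no triangles w.h.p.

E[X] ≈ 0.00133; in regime p = Θ(1/n^{3/2}) E[X] tends to 0 (below the triangle threshold p ~ 1/n).


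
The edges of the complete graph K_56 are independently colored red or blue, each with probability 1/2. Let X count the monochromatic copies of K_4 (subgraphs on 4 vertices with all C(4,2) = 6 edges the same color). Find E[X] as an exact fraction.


Let X = Σ_S X_S over the C(56, 4) = 367290 subsets S of size 4, where X_S = 1 if the K_4 on S is monochromatic.
For a fixed S, the K_4 on S has C(4, 2) = 6 edges. P[all 6 edges red] = (1/2)^6, and likewise for blue, so P[monochromatic] = 2·(1/2)^6 = 2^{1 − 6} = 1/32.
By linearity: E[X] = C(56, 4) · 2^{1 − 6} = 367290 · 1/32 = 183645/16.
Numerically: E[X] ≈ 11477.812.

E[X] = C(56,4)·2^(1−C(4,2)) = 183645/16 ≈ 11477.812.


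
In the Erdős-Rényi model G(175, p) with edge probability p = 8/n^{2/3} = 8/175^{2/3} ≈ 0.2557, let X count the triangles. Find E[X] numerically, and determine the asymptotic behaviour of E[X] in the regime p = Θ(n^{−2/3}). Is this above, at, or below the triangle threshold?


Number of potential triangles: C(175, 3) = 877975.
Each occurs with probability p³ ≈ (0.2557)³ ≈ 1.6718367e-02.
By linearity: E[X] = C(175, 3)·p³ ≈ 877975 · 1.6718367e-02 ≈ 14678.30857.
Since α = 2/3 < 1, p = c/n^{2/3} ≫ 1/n is above the triangle threshold p ~ 1/n. Asymptotically E[X] ~ (c³/6)·n^{3(1−α)} = (8³/6)·n^{1} → ∞; triangles are abundant w.h.p.

E[X] ≈ 14678.30857; in regime p = Θ(1/n^{2/3}) E[X] diverges (above the triangle threshold p ~ 1/n).


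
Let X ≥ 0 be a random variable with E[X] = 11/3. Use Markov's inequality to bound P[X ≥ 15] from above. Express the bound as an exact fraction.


μ = E[X] = 11/3, a = 15.
Markov: P[X ≥ 15] ≤ μ/a = (11/3)/15 = 11/45.
Numerically: ≈ 0.244444.
(Since a = 15 > μ = 3.666667, the bound 11/45 is < 1 and informative.)

P[X ≥ 15] ≤ 11/45 ≈ 0.244444.


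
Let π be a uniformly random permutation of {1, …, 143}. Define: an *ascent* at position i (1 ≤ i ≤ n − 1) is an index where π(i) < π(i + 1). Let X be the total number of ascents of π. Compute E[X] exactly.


Write X = Σ X_I over i = 1, …, 142, with X_I the indicator of one ascent.
There are 142 indicators.
For each fixed i, the pair (π(i), π(i+1)) is a uniformly random ordered pair of distinct values from {1, …, 143}; by symmetry P[π(i) < π(i+1)] = 1/2.
By linearity: E[X] = 142 · (1/2) = (143 − 1) · (1/2) = 71 ≈ 71.000.

E[X] = 71 = 71.000.


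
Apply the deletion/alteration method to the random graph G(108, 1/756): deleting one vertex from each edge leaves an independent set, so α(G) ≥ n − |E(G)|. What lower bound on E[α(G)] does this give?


E[|E(G)|] = C(108, 2)·p = 5778 · (1/756) = 107/14.
E[α(G)] ≥ n − E[|E(G)|] = 108 − 107/14 = 1405/14.
Numerically: ≈ 100.357143.
(This is only a lower bound; the true E[α(G)] may be larger.)

E[α(G)] ≥ 1405/14 ≈ 100.357143.


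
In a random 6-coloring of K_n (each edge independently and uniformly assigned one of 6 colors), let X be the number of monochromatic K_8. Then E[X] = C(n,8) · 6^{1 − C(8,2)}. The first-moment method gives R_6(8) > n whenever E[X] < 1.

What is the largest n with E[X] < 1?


We need C(n, 8) · 6^{1 − 28} < 1, i.e. C(n, 8) < 6^{28 − 1} = 1023490369077469249536.
Check values of n near the boundary:
  n = 1593: C(1593, 8) = 1010555394551193970323; 1010555394551193970323 < 1023490369077469249536? YES
  n = 1594: C(1594, 8) = 1015652773590544255167; 1015652773590544255167 < 1023490369077469249536? YES
  n = 1595: C(1595, 8) = 1020772636343363633895; 1020772636343363633895 < 1023490369077469249536? YES
  n = 1596: C(1596, 8) = 1025915067760710553965; 1025915067760710553965 < 1023490369077469249536? NO
  n = 1597: C(1597, 8) = 1031080153060953275445; 1031080153060953275445 < 1023490369077469249536? NO
The largest n with C(n, 8) < 1023490369077469249536 is n = 1595 (where E[X] = 113419181815929292655/113721152119718805504 ≈ 0.99734). Hence R_6(8) > 1595, i.e. R_6(8) ≥ 1596.

Largest n = 1595; hence R_6(8) > 1595.


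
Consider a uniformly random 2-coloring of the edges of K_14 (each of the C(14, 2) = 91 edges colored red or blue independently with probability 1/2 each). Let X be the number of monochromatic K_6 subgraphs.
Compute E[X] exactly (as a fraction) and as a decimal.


Let X = Σ_S X_S over the C(14, 6) = 3003 subsets S of size 6, where X_S = 1 if the K_6 on S is monochromatic.
For a fixed S, the K_6 on S has C(6, 2) = 15 edges. P[all 15 edges red] = (1/2)^15, and likewise for blue, so P[monochromatic] = 2·(1/2)^15 = 2^{1 − 15} = 1/16384.
Summing: E[X] = C(14, 6) · 2^{1 − 15} = 3003 · 1/16384 = 3003/16384.
Numerically: E[X] ≈ 0.1833.

E[X] = C(14,6)·2^(1−C(6,2)) = 3003/16384 ≈ 0.1833.


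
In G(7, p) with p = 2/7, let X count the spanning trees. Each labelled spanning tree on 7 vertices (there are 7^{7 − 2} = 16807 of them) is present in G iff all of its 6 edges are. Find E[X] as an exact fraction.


K_7 has 7^{7 − 2} = 16807 labelled spanning trees.
For each such spanning tree H, let X_H = 1 if all 6 edges of H are present in G. Then P[X_H = 1] = p^{6} = (2/7)^{6} = 64/117649.
By linearity: E[X] = Σ_H E[X_H] = 16807 · p^{6} = 16807 · 64/117649 = 64/7.
Numerically: E[X] ≈ 9.14286.

E[X] = 16807 · (2/7)^{6} = 64/7 ≈ 9.14286.


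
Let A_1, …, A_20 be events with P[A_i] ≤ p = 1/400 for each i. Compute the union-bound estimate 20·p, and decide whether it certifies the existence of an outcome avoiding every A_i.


Union bound: P[∪_{i=1}^{20} A_i] ≤ Σ_i P[A_i] ≤ 20·p = 20·(1/400) = 1/20.
Numerically: 1/20 ≈ 0.0500.
Is 1/20 < 1? YES.
Since P[∪ A_i] ≤ 1/20 < 1, the complement has P[∩ A_i^c] ≥ 1 − 1/20 = 19/20 > 0, so some outcome avoids every A_i.

20·p = 1/20 ≈ 0.0500; existence CERTIFIED by the union bound.


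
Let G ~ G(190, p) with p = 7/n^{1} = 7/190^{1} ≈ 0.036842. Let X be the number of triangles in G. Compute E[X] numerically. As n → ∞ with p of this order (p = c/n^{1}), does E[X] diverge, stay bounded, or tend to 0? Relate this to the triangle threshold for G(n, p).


Number of potential triangles: C(190, 3) = 1125180.
Each occurs with probability p³ ≈ (0.036842)³ ≈ 5.0007290e-05.
By linearity: E[X] = C(190, 3)·p³ ≈ 1125180 · 5.0007290e-05 ≈ 56.26720.
Here α = 1, so p = 7/n is exactly at the triangle threshold p ~ 1/n. Asymptotically E[X] → c³/6 = 7³/6 = 343/6 ≈ 57.16667, a bounded constant. In this regime the triangle count is asymptotically Poisson(c³/6).

E[X] ≈ 56.26720; in regime p = Θ(1/n^{1}) E[X] stays bounded (at the triangle threshold p ~ 1/n).


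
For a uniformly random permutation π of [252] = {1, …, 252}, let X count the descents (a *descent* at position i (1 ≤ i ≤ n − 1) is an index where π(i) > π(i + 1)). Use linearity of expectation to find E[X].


Write X = Σ X_I over i = 1, …, 251, with X_I the indicator of one descent.
There are 251 indicators.
For each fixed i, the pair (π(i), π(i+1)) is a uniformly random ordered pair of distinct values from {1, …, 252}; by symmetry P[π(i) > π(i+1)] = 1/2.
By linearity: E[X] = 251 · (1/2) = (252 − 1) · (1/2) = 251/2 ≈ 125.50000.

E[X] = 251/2 = 125.50000.


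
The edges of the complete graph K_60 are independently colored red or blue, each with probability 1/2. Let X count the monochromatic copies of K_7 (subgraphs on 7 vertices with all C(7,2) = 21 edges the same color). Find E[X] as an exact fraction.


Let X = Σ_S X_S over the C(60, 7) = 386206920 subsets S of size 7, where X_S = 1 if the K_7 on S is monochromatic.
For a fixed S, the K_7 on S has C(7, 2) = 21 edges. P[all 21 edges red] = (1/2)^21, and likewise for blue, so P[monochromatic] = 2·(1/2)^21 = 2^{1 − 21} = 1/1048576.
By linearity: E[X] = C(60, 7) · 2^{1 − 21} = 386206920 · 1/1048576 = 48275865/131072.
Numerically: E[X] ≈ 368.316.

E[X] = C(60,7)·2^(1−C(7,2)) = 48275865/131072 ≈ 368.316.


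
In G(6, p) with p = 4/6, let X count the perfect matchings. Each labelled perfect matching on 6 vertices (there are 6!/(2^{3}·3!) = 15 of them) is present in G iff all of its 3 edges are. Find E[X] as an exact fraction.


K_6 has 6!/(2^{3}·3!) = 15 labelled perfect matchings.
For each such perfect matching H, let X_H = 1 if all 3 edges of H are present in G. Then P[X_H = 1] = p^{3} = (2/3)^{3} = 8/27.
By linearity: E[X] = Σ_H E[X_H] = 15 · p^{3} = 15 · 8/27 = 40/9.
Numerically: E[X] ≈ 4.44444.

E[X] = 15 · (2/3)^{3} = 40/9 ≈ 4.44444.


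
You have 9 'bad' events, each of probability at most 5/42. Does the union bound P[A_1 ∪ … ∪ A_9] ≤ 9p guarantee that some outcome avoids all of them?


Union bound: P[∪_{i=1}^{9} A_i] ≤ Σ_i P[A_i] ≤ 9·p = 9·(5/42) = 15/14.
Numerically: 15/14 ≈ 1.0714.
Is 15/14 < 1? NO.
Since the bound 15/14 is ≥ 1, the union bound is uninformative here; it does NOT by itself certify existence.

9·p = 15/14 ≈ 1.0714; existence NOT certified by the union bound.


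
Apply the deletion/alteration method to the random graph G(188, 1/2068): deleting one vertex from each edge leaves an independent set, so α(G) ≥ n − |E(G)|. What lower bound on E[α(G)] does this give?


E[|E(G)|] = C(188, 2)·p = 17578 · (1/2068) = 17/2.
E[α(G)] ≥ n − E[|E(G)|] = 188 − 17/2 = 359/2.
Numerically: ≈ 179.500.
(This is only a lower bound; the true E[α(G)] may be larger.)

E[α(G)] ≥ 359/2 ≈ 179.500.
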